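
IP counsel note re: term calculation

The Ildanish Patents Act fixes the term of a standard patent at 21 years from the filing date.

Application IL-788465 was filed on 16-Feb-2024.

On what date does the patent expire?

Filing date + 21 years → 16 February 2045.

2045-02-16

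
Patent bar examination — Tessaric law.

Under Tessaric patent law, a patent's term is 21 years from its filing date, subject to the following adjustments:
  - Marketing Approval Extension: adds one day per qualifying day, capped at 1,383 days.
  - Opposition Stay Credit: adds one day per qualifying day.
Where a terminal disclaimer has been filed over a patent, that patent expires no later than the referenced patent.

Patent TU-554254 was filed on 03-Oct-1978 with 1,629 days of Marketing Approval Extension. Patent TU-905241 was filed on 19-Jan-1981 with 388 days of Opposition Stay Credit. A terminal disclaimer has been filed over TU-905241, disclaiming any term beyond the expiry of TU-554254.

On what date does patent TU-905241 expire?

2003-02-11

Natural term of TU-905241:
  Base: filing + 21 years → 19 January 2002.
  Opposition Stay Credit: +388 days → 11 February 2003.
Expiry of referenced patent TU-554254:
  Base: filing + 21 years → 3 October 1999.
  Marketing Approval Extension: 1629 days claimed exceeds the 1383-day cap, so +1383 days → 17 July 2003.
Terminal disclaimer: TU-905241 expires on the earlier of 11 February 2003 and 17 July 2003.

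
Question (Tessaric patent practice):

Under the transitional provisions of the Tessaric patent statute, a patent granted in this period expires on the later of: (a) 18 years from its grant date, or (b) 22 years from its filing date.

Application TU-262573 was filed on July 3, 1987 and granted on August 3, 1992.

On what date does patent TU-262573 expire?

(a) grant + 18 years → 3 August 2010.
(b) filing + 22 years → 3 July 2009.
Later of the two: 3 August 2010.

August 3, 2010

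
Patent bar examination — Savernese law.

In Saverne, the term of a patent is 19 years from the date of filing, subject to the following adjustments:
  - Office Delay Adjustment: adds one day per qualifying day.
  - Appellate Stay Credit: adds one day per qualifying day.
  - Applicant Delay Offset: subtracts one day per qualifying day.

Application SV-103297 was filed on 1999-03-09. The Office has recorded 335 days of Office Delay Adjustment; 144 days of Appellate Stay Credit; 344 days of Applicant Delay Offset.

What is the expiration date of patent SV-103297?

Base term: filing date + 19 years → 9 March 2018.
Office Delay Adjustment: +335 days → 7 February 2019.
Appellate Stay Credit: +144 days → 1 July 2019.
Applicant Delay Offset: −344 days → 22 July 2018.

July 22, 2018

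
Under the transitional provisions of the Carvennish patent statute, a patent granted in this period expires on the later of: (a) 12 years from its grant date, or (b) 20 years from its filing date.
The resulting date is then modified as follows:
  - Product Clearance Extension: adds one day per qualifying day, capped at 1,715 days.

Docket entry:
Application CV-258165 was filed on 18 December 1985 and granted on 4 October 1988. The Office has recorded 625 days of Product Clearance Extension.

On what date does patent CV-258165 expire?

September 4, 2007

(a) grant + 12 years → 4 October 2000.
(b) filing + 20 years → 18 December 2005.
Later of the two: 18 December 2005.
Product Clearance Extension: 625 days (within the 1715-day cap) → +625 days → 4 September 2007.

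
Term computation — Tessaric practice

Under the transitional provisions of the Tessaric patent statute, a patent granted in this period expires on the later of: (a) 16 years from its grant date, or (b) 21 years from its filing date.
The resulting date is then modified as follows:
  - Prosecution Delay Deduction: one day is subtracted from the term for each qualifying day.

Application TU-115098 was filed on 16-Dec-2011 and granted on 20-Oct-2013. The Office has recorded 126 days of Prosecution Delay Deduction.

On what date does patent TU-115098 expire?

2032-08-12

(a) grant + 16 years → 20 October 2029.
(b) filing + 21 years → 16 December 2032.
Later of the two: 16 December 2032.
Prosecution Delay Deduction: −126 days → 12 August 2032.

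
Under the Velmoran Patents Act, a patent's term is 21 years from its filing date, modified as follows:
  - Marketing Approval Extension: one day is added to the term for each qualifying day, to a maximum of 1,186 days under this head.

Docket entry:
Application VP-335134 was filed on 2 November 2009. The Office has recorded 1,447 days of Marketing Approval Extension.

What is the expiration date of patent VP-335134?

January 31, 2034

Base term: filing date + 21 years → 2 November 2030.
Marketing Approval Extension: 1447 days claimed exceeds the 1186-day cap, so +1186 days → 31 January 2034.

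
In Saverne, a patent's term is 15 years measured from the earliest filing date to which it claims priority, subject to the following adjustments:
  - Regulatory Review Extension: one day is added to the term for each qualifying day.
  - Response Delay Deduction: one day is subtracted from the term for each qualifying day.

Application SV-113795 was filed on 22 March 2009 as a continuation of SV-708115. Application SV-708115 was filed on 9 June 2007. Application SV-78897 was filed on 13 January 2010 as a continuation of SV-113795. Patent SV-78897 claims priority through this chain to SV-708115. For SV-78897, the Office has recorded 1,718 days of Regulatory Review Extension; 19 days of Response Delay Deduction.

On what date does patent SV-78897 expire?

Earliest priority filing: 9 June 2007.
Base term: 9 June 2007 + 15 years → 9 June 2022.
Regulatory Review Extension: +1718 days → 21 February 2027.
Response Delay Deduction: −19 days → 2 February 2027.

February 2, 2027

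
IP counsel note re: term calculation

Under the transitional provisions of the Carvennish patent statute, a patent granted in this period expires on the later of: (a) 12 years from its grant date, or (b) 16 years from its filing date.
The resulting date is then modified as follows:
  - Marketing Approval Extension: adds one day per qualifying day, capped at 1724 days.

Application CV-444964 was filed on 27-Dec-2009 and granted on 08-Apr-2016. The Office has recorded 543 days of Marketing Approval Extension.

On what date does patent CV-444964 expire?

2029-10-03

(a) grant + 12 years → 8 April 2028.
(b) filing + 16 years → 27 December 2025.
Later of the two: 8 April 2028.
Marketing Approval Extension: 543 days (within the 1724-day cap) → +543 days → 3 October 2029.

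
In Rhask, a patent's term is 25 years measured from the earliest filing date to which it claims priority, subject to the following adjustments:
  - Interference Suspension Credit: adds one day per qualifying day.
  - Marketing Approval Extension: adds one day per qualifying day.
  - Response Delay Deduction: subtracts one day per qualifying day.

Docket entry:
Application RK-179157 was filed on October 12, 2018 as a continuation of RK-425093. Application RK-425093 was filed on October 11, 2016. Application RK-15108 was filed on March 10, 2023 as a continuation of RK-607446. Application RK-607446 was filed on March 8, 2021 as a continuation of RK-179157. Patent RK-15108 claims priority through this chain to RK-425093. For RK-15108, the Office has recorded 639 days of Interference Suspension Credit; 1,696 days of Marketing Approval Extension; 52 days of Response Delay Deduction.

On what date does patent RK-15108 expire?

January 11, 2048

Earliest priority filing: 11 October 2016.
Base term: 11 October 2016 + 25 years → 11 October 2041.
Interference Suspension Credit: +639 days → 12 July 2043.
Marketing Approval Extension: +1696 days → 3 March 2048.
Response Delay Deduction: −52 days → 11 January 2048.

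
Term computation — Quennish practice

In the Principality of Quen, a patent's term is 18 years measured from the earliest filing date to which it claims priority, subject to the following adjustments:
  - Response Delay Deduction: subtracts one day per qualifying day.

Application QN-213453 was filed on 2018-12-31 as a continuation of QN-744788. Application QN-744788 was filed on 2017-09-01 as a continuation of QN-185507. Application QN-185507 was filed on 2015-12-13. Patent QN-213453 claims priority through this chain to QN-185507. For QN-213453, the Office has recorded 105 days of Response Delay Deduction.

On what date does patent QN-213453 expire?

Earliest priority filing: 13 December 2015.
Base term: 13 December 2015 + 18 years → 13 December 2033.
Response Delay Deduction: −105 days → 30 August 2033.

2033-08-30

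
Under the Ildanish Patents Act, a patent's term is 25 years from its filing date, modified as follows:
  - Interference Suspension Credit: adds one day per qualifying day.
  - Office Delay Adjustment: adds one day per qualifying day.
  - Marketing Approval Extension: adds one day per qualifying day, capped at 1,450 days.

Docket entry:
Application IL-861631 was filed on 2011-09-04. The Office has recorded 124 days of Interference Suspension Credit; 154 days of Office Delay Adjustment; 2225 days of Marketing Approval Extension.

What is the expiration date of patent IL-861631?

2041-05-29

Base term: filing date + 25 years → 4 September 2036.
Interference Suspension Credit: +124 days → 6 January 2037.
Office Delay Adjustment: +154 days → 9 June 2037.
Marketing Approval Extension: 2225 days claimed exceeds the 1450-day cap, so +1450 days → 29 May 2041.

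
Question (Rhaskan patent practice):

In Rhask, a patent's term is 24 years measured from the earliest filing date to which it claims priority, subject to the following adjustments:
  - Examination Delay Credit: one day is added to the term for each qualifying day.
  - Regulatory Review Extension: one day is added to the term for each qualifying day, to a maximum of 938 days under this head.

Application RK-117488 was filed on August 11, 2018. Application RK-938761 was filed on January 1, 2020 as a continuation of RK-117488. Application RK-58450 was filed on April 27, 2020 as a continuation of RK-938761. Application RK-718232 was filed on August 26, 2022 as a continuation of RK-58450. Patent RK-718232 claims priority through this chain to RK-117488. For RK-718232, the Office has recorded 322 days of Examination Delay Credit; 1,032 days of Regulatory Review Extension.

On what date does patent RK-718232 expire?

Earliest priority filing: 11 August 2018.
Base term: 11 August 2018 + 24 years → 11 August 2042.
Examination Delay Credit: +322 days → 29 June 2043.
Regulatory Review Extension: 1032 days claimed exceeds the 938-day cap, so +938 days → 22 January 2046.

January 22, 2046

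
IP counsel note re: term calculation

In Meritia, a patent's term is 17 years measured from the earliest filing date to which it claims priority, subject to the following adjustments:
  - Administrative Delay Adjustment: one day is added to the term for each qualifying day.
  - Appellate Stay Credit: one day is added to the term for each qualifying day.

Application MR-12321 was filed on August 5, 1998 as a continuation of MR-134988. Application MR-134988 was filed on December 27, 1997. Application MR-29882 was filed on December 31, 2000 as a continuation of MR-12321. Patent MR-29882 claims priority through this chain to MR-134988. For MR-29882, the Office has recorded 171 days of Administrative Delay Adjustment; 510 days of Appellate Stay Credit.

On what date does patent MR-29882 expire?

Earliest priority filing: 27 December 1997.
Base term: 27 December 1997 + 17 years → 27 December 2014.
Administrative Delay Adjustment: +171 days → 16 June 2015.
Appellate Stay Credit: +510 days → 7 November 2016.

2016-11-07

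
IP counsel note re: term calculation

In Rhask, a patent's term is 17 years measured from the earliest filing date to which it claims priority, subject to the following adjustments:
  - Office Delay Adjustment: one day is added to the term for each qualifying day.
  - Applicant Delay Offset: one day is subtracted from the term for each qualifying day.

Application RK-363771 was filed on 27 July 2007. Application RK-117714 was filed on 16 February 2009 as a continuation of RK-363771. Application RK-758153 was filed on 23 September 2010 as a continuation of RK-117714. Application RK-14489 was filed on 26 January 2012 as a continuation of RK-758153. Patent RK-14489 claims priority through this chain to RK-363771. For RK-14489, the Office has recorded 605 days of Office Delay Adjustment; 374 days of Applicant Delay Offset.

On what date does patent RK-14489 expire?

2025-03-15

Earliest priority filing: 27 July 2007.
Base term: 27 July 2007 + 17 years → 27 July 2024.
Office Delay Adjustment: +605 days → 24 March 2026.
Applicant Delay Offset: −374 days → 15 March 2025.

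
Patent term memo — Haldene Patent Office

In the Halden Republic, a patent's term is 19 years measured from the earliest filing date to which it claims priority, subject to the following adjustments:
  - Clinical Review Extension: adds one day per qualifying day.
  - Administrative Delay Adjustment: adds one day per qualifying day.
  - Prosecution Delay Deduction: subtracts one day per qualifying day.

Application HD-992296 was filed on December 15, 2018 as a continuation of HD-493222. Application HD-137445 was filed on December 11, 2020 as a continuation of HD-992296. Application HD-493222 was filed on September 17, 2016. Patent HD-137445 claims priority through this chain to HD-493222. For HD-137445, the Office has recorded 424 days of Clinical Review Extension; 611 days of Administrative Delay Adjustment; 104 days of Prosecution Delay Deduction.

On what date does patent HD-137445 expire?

Earliest priority filing: 17 September 2016.
Base term: 17 September 2016 + 19 years → 17 September 2035.
Clinical Review Extension: +424 days → 14 November 2036.
Administrative Delay Adjustment: +611 days → 18 July 2038.
Prosecution Delay Deduction: −104 days → 5 April 2038.

April 5, 2038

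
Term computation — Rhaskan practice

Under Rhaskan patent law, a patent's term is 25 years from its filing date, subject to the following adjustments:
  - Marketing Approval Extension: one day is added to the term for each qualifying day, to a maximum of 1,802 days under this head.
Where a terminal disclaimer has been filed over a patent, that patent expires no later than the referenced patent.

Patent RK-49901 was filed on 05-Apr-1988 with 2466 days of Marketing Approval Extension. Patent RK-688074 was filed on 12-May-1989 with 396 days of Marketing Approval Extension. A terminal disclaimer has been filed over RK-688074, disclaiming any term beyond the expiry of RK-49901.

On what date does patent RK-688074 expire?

2015-06-12

Natural term of RK-688074:
  Base: filing + 25 years → 12 May 2014.
  Marketing Approval Extension: 396 days (within the 1802-day cap) → +396 days → 12 June 2015.
Expiry of referenced patent RK-49901:
  Base: filing + 25 years → 5 April 2013.
  Marketing Approval Extension: 2466 days claimed exceeds the 1802-day cap, so +1802 days → 12 March 2018.
Terminal disclaimer: RK-688074 expires on the earlier of 12 June 2015 and 12 March 2018.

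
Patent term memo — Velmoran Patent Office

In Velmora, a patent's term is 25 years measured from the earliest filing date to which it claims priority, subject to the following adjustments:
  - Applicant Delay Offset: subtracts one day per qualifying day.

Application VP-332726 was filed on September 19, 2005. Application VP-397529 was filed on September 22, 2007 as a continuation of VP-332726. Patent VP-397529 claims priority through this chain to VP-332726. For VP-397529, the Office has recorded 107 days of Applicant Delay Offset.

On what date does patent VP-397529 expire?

June 4, 2030

Earliest priority filing: 19 September 2005.
Base term: 19 September 2005 + 25 years → 19 September 2030.
Applicant Delay Offset: −107 days → 4 June 2030.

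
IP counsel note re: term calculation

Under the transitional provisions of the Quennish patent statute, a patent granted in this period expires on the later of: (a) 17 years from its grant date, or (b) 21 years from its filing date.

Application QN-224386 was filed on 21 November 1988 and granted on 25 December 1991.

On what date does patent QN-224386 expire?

November 21, 2009

(a) grant + 17 years → 25 December 2008.
(b) filing + 21 years → 21 November 2009.
Later of the two: 21 November 2009.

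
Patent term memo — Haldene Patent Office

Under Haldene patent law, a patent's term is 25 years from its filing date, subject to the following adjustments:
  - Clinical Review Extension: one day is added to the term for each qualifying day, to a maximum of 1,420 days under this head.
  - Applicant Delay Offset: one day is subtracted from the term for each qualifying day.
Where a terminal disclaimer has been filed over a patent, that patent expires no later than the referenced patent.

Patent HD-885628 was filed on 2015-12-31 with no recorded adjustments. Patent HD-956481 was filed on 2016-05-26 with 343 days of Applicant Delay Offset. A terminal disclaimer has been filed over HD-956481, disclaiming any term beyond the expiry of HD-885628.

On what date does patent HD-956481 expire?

Natural term of HD-956481:
  Base: filing + 25 years → 26 May 2041.
  Applicant Delay Offset: −343 days → 17 June 2040.
Expiry of referenced patent HD-885628:
  Base: filing + 25 years → 31 December 2040.
Terminal disclaimer: HD-956481 expires on the earlier of 17 June 2040 and 31 December 2040.

June 17, 2040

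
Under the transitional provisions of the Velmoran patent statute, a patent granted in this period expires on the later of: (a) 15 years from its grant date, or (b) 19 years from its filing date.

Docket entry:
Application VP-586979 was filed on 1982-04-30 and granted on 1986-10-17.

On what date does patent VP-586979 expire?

October 17, 2001

(a) grant + 15 years → 17 October 2001.
(b) filing + 19 years → 30 April 2001.
Later of the two: 17 October 2001.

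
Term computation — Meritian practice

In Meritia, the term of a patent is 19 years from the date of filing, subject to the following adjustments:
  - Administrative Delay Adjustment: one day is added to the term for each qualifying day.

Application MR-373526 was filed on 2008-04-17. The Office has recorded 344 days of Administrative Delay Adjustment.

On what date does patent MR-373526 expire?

March 26, 2028

Base term: filing date + 19 years → 17 April 2027.
Administrative Delay Adjustment: +344 days → 26 March 2028.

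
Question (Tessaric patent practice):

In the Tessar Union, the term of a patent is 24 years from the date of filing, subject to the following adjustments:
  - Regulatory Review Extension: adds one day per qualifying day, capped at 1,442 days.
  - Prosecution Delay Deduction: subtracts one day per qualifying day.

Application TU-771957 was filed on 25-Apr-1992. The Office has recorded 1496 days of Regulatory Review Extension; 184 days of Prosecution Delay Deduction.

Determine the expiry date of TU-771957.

2019-10-05

Base term: filing date + 24 years → 25 April 2016.
Regulatory Review Extension: 1496 days claimed exceeds the 1442-day cap, so +1442 days → 6 April 2020.
Prosecution Delay Deduction: −184 days → 5 October 2019.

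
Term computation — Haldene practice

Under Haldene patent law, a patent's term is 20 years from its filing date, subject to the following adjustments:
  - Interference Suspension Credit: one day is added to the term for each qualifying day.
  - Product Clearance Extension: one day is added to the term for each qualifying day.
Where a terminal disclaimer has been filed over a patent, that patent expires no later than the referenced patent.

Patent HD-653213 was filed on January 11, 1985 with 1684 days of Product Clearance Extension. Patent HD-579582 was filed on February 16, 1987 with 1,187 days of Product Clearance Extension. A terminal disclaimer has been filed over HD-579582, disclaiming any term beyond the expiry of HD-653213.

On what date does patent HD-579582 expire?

2009-08-22

Natural term of HD-579582:
  Base: filing + 20 years → 16 February 2007.
  Product Clearance Extension: +1187 days → 18 May 2010.
Expiry of referenced patent HD-653213:
  Base: filing + 20 years → 11 January 2005.
  Product Clearance Extension: +1684 days → 22 August 2009.
Terminal disclaimer: HD-579582 expires on the earlier of 18 May 2010 and 22 August 2009.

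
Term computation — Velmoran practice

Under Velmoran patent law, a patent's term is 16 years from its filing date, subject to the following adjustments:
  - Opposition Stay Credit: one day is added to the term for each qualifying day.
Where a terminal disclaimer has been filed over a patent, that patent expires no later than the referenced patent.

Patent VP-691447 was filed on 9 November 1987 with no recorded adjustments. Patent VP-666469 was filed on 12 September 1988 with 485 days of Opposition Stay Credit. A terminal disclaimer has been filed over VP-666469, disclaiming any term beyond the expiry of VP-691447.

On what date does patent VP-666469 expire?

Natural term of VP-666469:
  Base: filing + 16 years → 12 September 2004.
  Opposition Stay Credit: +485 days → 10 January 2006.
Expiry of referenced patent VP-691447:
  Base: filing + 16 years → 9 November 2003.
Terminal disclaimer: VP-666469 expires on the earlier of 10 January 2006 and 9 November 2003.

November 9, 2003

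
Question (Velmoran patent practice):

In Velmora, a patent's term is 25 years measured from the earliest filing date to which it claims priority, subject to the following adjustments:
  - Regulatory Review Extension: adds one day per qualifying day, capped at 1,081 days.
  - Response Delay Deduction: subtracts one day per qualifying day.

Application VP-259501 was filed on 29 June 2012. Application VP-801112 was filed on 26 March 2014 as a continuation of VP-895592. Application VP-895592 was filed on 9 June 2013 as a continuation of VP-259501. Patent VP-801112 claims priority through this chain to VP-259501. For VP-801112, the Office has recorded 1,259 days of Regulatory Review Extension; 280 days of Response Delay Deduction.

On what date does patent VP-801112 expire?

Earliest priority filing: 29 June 2012.
Base term: 29 June 2012 + 25 years → 29 June 2037.
Regulatory Review Extension: 1259 days claimed exceeds the 1081-day cap, so +1081 days → 14 June 2040.
Response Delay Deduction: −280 days → 8 September 2039.

2039-09-08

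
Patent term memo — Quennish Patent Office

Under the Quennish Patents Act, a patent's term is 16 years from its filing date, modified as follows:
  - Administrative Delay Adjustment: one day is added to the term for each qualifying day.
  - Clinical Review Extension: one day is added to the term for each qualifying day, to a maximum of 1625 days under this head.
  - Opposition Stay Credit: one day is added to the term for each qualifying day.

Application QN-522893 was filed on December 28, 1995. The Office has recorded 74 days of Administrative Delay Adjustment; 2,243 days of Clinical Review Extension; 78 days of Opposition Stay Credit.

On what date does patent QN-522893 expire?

2016-11-08

Base term: filing date + 16 years → 28 December 2011.
Administrative Delay Adjustment: +74 days → 11 March 2012.
Clinical Review Extension: 2243 days claimed exceeds the 1625-day cap, so +1625 days → 22 August 2016.
Opposition Stay Credit: +78 days → 8 November 2016.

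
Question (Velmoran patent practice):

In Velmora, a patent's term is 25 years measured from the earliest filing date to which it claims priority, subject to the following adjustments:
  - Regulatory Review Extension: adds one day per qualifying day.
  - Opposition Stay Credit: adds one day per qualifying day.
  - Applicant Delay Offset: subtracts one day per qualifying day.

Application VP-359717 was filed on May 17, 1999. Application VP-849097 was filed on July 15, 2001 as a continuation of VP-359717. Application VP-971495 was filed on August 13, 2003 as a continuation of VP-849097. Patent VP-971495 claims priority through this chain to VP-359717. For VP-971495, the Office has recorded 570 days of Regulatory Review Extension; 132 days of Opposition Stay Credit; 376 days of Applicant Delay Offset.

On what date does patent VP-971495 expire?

Earliest priority filing: 17 May 1999.
Base term: 17 May 1999 + 25 years → 17 May 2024.
Regulatory Review Extension: +570 days → 8 December 2025.
Opposition Stay Credit: +132 days → 19 April 2026.
Applicant Delay Offset: −376 days → 8 April 2025.

2025-04-08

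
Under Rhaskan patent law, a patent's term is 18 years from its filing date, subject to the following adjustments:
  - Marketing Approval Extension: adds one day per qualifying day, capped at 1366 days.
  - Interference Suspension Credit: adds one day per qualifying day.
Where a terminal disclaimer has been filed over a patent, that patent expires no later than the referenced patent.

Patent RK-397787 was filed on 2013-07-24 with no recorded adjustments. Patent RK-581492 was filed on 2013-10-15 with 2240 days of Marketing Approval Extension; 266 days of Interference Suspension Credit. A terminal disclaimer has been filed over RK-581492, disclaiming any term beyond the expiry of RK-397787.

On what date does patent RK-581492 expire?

2031-07-24

Natural term of RK-581492:
  Base: filing + 18 years → 15 October 2031.
  Marketing Approval Extension: 2240 days claimed exceeds the 1366-day cap, so +1366 days → 12 July 2035.
  Interference Suspension Credit: +266 days → 3 April 2036.
Expiry of referenced patent RK-397787:
  Base: filing + 18 years → 24 July 2031.
Terminal disclaimer: RK-581492 expires on the earlier of 3 April 2036 and 24 July 2031.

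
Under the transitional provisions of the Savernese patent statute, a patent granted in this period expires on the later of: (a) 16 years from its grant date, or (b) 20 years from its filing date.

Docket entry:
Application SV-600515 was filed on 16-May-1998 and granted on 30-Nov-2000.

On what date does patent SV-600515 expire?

2018-05-16

(a) grant + 16 years → 30 November 2016.
(b) filing + 20 years → 16 May 2018.
Later of the two: 16 May 2018.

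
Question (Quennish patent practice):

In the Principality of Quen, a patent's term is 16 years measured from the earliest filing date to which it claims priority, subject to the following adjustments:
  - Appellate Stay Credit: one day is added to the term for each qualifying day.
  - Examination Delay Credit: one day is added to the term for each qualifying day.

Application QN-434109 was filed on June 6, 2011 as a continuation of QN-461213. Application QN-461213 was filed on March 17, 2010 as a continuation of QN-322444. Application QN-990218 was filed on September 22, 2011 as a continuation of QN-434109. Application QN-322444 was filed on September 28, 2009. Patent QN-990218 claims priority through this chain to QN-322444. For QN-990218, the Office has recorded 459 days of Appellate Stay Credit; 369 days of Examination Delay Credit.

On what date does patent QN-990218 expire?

Earliest priority filing: 28 September 2009.
Base term: 28 September 2009 + 16 years → 28 September 2025.
Appellate Stay Credit: +459 days → 31 December 2026.
Examination Delay Credit: +369 days → 4 January 2028.

January 4, 2028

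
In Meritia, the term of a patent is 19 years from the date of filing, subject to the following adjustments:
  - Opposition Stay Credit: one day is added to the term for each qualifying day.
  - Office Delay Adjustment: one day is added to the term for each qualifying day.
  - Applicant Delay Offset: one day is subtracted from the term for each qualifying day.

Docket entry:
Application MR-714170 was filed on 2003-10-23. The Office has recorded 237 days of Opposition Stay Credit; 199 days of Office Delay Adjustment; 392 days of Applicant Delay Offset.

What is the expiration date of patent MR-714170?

Base term: filing date + 19 years → 23 October 2022.
Opposition Stay Credit: +237 days → 17 June 2023.
Office Delay Adjustment: +199 days → 2 January 2024.
Applicant Delay Offset: −392 days → 6 December 2022.

2022-12-06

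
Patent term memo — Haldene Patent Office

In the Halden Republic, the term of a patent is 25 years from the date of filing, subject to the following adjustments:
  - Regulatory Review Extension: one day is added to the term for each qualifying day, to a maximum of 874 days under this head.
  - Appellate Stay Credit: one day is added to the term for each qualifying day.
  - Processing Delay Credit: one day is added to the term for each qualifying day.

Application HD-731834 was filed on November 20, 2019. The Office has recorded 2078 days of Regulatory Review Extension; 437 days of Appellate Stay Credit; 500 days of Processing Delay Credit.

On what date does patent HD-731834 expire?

Base term: filing date + 25 years → 20 November 2044.
Regulatory Review Extension: 2078 days claimed exceeds the 874-day cap, so +874 days → 13 April 2047.
Appellate Stay Credit: +437 days → 23 June 2048.
Processing Delay Credit: +500 days → 5 November 2049.

November 5, 2049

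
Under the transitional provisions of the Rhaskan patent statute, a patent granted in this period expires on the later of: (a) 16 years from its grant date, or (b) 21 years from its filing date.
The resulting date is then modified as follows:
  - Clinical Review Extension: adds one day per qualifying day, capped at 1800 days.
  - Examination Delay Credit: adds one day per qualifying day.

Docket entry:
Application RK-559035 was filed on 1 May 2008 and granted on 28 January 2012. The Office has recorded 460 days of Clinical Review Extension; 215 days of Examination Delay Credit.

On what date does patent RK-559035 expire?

March 7, 2031

(a) grant + 16 years → 28 January 2028.
(b) filing + 21 years → 1 May 2029.
Later of the two: 1 May 2029.
Clinical Review Extension: 460 days (within the 1800-day cap) → +460 days → 4 August 2030.
Examination Delay Credit: +215 days → 7 March 2031.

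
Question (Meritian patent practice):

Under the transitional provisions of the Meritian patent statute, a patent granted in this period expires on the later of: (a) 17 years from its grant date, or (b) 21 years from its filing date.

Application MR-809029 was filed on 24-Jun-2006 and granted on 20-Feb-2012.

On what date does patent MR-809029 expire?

2029-02-20

(a) grant + 17 years → 20 February 2029.
(b) filing + 21 years → 24 June 2027.
Later of the two: 20 February 2029.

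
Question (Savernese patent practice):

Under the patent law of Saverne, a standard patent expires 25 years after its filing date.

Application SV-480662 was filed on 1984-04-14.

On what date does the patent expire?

Filing date + 25 years → 14 April 2009.

April 14, 2009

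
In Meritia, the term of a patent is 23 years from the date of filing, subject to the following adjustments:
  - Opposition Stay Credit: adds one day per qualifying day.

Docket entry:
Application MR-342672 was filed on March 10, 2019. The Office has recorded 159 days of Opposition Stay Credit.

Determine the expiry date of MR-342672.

2042-08-16

Base term: filing date + 23 years → 10 March 2042.
Opposition Stay Credit: +159 days → 16 August 2042.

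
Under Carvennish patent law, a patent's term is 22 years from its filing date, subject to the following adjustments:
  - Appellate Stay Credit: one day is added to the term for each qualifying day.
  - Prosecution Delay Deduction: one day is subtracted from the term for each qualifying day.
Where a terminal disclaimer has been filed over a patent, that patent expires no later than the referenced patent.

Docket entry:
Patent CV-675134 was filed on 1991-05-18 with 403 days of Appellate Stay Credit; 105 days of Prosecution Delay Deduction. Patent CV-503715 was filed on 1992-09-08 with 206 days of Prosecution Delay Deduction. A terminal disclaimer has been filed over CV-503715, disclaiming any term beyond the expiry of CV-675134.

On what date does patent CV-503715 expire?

February 14, 2014

Natural term of CV-503715:
  Base: filing + 22 years → 8 September 2014.
  Prosecution Delay Deduction: −206 days → 14 February 2014.
Expiry of referenced patent CV-675134:
  Base: filing + 22 years → 18 May 2013.
  Appellate Stay Credit: +403 days → 25 June 2014.
  Prosecution Delay Deduction: −105 days → 12 March 2014.
Terminal disclaimer: CV-503715 expires on the earlier of 14 February 2014 and 12 March 2014.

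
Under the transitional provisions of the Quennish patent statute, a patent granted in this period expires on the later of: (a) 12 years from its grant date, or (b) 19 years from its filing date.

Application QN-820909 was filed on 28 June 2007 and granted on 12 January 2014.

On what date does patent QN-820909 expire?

(a) grant + 12 years → 12 January 2026.
(b) filing + 19 years → 28 June 2026.
Later of the two: 28 June 2026.

2026-06-28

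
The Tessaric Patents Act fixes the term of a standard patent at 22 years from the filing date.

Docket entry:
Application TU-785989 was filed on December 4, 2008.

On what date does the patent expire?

Filing date + 22 years → 4 December 2030.

2030-12-04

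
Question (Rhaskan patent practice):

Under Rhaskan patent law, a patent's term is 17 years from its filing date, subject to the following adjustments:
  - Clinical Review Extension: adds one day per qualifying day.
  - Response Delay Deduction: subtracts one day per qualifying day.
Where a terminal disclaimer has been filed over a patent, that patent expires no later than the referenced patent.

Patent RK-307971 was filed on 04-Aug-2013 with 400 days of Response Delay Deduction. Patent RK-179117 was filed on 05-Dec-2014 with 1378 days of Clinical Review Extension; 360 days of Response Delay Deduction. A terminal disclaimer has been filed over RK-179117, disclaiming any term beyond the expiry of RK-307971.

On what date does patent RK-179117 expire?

June 30, 2029

Natural term of RK-179117:
  Base: filing + 17 years → 5 December 2031.
  Clinical Review Extension: +1378 days → 13 September 2035.
  Response Delay Deduction: −360 days → 18 September 2034.
Expiry of referenced patent RK-307971:
  Base: filing + 17 years → 4 August 2030.
  Response Delay Deduction: −400 days → 30 June 2029.
Terminal disclaimer: RK-179117 expires on the earlier of 18 September 2034 and 30 June 2029.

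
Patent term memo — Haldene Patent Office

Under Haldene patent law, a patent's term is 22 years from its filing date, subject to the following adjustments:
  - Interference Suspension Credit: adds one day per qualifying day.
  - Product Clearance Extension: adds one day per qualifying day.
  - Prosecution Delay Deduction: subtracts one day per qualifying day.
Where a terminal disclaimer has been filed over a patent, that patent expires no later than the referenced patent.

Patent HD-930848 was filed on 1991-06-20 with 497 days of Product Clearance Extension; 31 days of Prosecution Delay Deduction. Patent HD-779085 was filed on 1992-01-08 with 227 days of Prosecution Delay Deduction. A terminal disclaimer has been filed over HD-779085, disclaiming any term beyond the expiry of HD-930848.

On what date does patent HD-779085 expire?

Natural term of HD-779085:
  Base: filing + 22 years → 8 January 2014.
  Prosecution Delay Deduction: −227 days → 26 May 2013.
Expiry of referenced patent HD-930848:
  Base: filing + 22 years → 20 June 2013.
  Product Clearance Extension: +497 days → 30 October 2014.
  Prosecution Delay Deduction: −31 days → 29 September 2014.
Terminal disclaimer: HD-779085 expires on the earlier of 26 May 2013 and 29 September 2014.

May 26, 2013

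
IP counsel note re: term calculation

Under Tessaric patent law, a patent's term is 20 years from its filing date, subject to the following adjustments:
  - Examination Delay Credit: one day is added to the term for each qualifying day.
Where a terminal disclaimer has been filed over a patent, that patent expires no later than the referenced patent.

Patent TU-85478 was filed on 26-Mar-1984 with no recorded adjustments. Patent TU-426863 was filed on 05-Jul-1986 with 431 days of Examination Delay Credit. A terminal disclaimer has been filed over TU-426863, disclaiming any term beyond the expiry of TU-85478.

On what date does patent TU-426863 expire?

Natural term of TU-426863:
  Base: filing + 20 years → 5 July 2006.
  Examination Delay Credit: +431 days → 9 September 2007.
Expiry of referenced patent TU-85478:
  Base: filing + 20 years → 26 March 2004.
Terminal disclaimer: TU-426863 expires on the earlier of 9 September 2007 and 26 March 2004.

2004-03-26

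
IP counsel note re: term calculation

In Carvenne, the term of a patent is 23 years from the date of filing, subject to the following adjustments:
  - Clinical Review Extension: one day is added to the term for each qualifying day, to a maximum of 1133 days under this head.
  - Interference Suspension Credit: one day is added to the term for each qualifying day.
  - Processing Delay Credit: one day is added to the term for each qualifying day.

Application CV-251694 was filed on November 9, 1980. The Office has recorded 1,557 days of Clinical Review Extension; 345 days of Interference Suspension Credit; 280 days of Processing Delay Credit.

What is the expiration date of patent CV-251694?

Base term: filing date + 23 years → 9 November 2003.
Clinical Review Extension: 1557 days claimed exceeds the 1133-day cap, so +1133 days → 16 December 2006.
Interference Suspension Credit: +345 days → 26 November 2007.
Processing Delay Credit: +280 days → 1 September 2008.

September 1, 2008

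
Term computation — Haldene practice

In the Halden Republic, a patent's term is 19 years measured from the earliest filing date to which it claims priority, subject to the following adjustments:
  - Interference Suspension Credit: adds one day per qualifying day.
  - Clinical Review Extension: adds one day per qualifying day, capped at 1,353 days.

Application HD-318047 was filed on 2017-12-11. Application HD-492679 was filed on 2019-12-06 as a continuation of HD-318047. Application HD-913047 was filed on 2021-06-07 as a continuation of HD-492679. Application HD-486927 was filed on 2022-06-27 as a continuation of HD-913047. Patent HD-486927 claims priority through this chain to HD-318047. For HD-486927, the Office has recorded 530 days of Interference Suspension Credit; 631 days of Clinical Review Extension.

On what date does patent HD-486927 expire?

February 15, 2040

Earliest priority filing: 11 December 2017.
Base term: 11 December 2017 + 19 years → 11 December 2036.
Interference Suspension Credit: +530 days → 25 May 2038.
Clinical Review Extension: 631 days (within the 1353-day cap) → +631 days → 15 February 2040.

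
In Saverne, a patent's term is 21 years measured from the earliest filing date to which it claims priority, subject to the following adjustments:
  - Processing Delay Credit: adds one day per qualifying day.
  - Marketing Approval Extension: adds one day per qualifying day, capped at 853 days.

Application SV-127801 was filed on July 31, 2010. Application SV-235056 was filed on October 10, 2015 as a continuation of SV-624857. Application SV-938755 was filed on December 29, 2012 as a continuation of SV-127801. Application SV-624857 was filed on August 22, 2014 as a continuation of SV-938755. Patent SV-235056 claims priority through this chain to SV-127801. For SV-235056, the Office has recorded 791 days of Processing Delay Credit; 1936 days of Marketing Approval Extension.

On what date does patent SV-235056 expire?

Earliest priority filing: 31 July 2010.
Base term: 31 July 2010 + 21 years → 31 July 2031.
Processing Delay Credit: +791 days → 29 September 2033.
Marketing Approval Extension: 1936 days claimed exceeds the 853-day cap, so +853 days → 30 January 2036.

January 30, 2036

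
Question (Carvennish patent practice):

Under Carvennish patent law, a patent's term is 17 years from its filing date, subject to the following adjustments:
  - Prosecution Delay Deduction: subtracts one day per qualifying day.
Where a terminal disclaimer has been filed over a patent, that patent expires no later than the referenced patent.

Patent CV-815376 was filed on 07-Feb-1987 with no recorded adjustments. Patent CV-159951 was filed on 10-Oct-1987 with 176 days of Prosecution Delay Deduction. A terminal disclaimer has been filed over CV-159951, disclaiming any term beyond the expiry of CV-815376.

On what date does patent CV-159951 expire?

February 7, 2004

Natural term of CV-159951:
  Base: filing + 17 years → 10 October 2004.
  Prosecution Delay Deduction: −176 days → 17 April 2004.
Expiry of referenced patent CV-815376:
  Base: filing + 17 years → 7 February 2004.
Terminal disclaimer: CV-159951 expires on the earlier of 17 April 2004 and 7 February 2004.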